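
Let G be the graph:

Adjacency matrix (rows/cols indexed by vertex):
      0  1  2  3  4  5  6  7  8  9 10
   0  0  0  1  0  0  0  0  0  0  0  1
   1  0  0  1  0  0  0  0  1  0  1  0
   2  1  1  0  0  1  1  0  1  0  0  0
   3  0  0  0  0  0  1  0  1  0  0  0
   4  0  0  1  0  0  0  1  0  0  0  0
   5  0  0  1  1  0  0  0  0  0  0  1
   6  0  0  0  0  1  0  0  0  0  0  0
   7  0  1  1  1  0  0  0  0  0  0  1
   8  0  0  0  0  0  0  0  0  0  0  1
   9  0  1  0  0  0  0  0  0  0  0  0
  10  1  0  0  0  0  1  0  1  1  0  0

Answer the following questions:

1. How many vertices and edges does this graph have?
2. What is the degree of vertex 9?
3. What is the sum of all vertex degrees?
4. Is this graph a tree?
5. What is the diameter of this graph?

Count: 11 vertices, 14 edges.
Vertex 9 has neighbors [1], degree = 1.
Handshaking lemma: 2 * 14 = 28.
A tree on 11 vertices has 10 edges. This graph has 14 edges (4 extra). Not a tree.
Diameter (longest shortest path) = 5.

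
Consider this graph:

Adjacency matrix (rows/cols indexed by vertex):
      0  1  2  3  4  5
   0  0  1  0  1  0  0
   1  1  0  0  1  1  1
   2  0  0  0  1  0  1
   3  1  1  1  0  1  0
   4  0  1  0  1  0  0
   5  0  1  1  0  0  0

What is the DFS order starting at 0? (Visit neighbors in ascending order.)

DFS from vertex 0 (neighbors processed in ascending order):
Visit order: 0, 1, 3, 2, 5, 4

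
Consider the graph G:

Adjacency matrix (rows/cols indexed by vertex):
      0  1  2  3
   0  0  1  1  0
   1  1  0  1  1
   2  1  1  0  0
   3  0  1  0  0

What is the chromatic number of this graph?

The graph has a maximum clique of size 3 (lower bound on chromatic number).
A valid 3-coloring: {0: 1, 1: 0, 2: 2, 3: 1}.
Chromatic number = 3.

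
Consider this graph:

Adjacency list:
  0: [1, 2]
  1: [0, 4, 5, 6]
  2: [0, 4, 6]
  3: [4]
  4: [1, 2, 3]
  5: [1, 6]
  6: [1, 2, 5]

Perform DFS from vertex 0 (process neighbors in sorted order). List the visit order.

DFS from vertex 0 (neighbors processed in ascending order):
Visit order: 0, 1, 4, 2, 6, 5, 3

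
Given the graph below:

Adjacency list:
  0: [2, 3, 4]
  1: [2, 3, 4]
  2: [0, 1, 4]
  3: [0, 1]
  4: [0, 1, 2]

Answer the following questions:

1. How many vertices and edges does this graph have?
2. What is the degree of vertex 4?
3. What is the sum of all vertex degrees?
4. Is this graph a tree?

Count: 5 vertices, 7 edges.
Vertex 4 has neighbors [0, 1, 2], degree = 3.
Handshaking lemma: 2 * 7 = 14.
A tree on 5 vertices has 4 edges. This graph has 7 edges (3 extra). Not a tree.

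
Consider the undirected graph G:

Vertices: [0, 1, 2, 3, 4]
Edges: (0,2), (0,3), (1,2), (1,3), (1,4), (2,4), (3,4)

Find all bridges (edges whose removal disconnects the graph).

No bridges found. The graph is 2-edge-connected (no single edge removal disconnects it).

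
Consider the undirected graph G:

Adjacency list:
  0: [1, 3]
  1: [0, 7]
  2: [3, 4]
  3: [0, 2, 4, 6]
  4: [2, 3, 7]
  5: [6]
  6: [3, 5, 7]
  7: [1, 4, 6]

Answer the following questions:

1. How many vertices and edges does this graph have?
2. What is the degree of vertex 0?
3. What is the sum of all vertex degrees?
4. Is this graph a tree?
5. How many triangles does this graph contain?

Count: 8 vertices, 10 edges.
Vertex 0 has neighbors [1, 3], degree = 2.
Handshaking lemma: 2 * 10 = 20.
A tree on 8 vertices has 7 edges. This graph has 10 edges (3 extra). Not a tree.
Number of triangles = 1.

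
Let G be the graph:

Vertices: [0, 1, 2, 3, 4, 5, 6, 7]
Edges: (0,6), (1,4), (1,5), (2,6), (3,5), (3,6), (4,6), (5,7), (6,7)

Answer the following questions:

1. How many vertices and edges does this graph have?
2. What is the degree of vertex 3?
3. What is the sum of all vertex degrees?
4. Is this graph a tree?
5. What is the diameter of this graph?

Count: 8 vertices, 9 edges.
Vertex 3 has neighbors [5, 6], degree = 2.
Handshaking lemma: 2 * 9 = 18.
A tree on 8 vertices has 7 edges. This graph has 9 edges (2 extra). Not a tree.
Diameter (longest shortest path) = 3.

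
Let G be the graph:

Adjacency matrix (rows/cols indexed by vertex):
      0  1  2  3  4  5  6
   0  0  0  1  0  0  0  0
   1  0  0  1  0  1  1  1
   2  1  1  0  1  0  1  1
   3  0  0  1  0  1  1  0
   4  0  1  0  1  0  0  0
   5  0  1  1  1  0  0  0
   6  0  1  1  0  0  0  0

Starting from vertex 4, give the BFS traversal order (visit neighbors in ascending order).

BFS from vertex 4 (neighbors processed in ascending order):
Visit order: 4, 1, 3, 2, 5, 6, 0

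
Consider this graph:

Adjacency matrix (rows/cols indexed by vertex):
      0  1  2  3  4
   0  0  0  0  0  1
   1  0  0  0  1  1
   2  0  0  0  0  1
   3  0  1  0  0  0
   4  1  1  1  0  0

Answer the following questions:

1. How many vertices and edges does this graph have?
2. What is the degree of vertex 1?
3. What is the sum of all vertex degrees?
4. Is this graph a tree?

Count: 5 vertices, 4 edges.
Vertex 1 has neighbors [3, 4], degree = 2.
Handshaking lemma: 2 * 4 = 8.
A graph is a tree iff it is connected and has exactly n-1 edges. This graph is connected (all 5 vertices in one component) and has 5-1 = 4 edges. It is a tree.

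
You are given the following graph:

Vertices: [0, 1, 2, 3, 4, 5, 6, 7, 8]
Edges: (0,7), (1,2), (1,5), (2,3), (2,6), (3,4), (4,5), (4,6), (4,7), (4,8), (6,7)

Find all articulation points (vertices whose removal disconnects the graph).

An articulation point is a vertex whose removal disconnects the graph.
Articulation points: [4, 7]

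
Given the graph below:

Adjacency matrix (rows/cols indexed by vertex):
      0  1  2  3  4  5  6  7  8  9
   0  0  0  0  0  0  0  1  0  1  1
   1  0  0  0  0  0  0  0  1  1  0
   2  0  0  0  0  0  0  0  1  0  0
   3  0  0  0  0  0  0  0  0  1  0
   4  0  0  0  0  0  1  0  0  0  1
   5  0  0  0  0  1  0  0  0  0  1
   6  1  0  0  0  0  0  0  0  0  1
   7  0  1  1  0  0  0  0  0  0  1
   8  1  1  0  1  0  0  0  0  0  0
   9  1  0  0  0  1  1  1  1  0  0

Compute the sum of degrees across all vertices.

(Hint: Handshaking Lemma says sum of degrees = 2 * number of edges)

Count edges: 12 edges.
By Handshaking Lemma: sum of degrees = 2 * 12 = 24.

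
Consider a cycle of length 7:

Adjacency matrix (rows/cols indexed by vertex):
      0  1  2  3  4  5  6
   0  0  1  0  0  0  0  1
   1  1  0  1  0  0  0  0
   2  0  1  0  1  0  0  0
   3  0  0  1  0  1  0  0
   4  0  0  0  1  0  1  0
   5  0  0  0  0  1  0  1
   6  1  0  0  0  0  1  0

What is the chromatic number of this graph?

This is an odd cycle (C_7). Odd cycles are not bipartite (any 2-coloring forces two adjacent vertices to match), and 3 colors suffice.
Chromatic number = 3.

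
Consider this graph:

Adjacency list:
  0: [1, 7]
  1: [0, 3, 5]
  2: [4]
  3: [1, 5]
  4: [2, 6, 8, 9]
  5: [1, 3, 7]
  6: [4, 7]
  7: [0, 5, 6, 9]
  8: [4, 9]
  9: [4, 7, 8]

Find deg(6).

Vertex 6 has neighbors [4, 7], so deg(6) = 2.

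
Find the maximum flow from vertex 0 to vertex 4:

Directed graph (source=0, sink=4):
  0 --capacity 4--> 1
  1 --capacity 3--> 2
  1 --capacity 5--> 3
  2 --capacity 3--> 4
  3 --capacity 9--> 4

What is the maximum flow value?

Computing max flow:
  Flow on (0->1): 4/4
  Flow on (1->2): 3/3
  Flow on (1->3): 1/5
  Flow on (2->4): 3/3
  Flow on (3->4): 1/9
Maximum flow = 4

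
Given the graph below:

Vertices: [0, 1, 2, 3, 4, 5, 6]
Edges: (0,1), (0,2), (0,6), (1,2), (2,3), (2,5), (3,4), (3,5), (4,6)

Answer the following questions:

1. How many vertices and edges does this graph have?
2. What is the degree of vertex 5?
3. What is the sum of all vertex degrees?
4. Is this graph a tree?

Count: 7 vertices, 9 edges.
Vertex 5 has neighbors [2, 3], degree = 2.
Handshaking lemma: 2 * 9 = 18.
A tree on 7 vertices has 6 edges. This graph has 9 edges (3 extra). Not a tree.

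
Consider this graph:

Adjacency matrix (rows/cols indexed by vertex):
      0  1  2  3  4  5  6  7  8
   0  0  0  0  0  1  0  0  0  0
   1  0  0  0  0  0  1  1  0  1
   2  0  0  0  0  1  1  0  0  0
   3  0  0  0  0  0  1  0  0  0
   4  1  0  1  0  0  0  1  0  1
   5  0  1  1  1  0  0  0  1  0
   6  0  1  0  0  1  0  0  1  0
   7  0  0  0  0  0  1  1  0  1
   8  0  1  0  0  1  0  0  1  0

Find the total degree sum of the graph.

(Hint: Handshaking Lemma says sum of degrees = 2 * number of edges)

Count edges: 12 edges.
By Handshaking Lemma: sum of degrees = 2 * 12 = 24.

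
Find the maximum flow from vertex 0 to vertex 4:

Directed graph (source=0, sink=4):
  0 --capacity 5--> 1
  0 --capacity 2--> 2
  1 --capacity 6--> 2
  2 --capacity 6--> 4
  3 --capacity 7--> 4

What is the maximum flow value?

Computing max flow:
  Flow on (0->1): 4/5
  Flow on (0->2): 2/2
  Flow on (1->2): 4/6
  Flow on (2->4): 6/6
Maximum flow = 6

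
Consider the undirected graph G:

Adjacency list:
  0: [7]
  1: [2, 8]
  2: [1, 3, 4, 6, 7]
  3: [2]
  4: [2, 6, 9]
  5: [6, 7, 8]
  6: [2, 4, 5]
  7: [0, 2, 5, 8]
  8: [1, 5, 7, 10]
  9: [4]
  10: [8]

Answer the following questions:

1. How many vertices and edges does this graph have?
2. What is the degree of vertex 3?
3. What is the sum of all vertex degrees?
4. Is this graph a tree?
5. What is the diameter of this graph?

Count: 11 vertices, 14 edges.
Vertex 3 has neighbors [2], degree = 1.
Handshaking lemma: 2 * 14 = 28.
A tree on 11 vertices has 10 edges. This graph has 14 edges (4 extra). Not a tree.
Diameter (longest shortest path) = 5.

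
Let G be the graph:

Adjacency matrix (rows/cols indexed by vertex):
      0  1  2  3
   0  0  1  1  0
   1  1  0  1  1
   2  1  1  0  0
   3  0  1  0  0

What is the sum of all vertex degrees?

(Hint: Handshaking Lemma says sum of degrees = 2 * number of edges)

Count edges: 4 edges.
By Handshaking Lemma: sum of degrees = 2 * 4 = 8.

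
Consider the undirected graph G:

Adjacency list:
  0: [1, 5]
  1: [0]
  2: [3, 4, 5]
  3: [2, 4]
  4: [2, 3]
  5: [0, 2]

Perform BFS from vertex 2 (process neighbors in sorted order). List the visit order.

BFS from vertex 2 (neighbors processed in ascending order):
Visit order: 2, 3, 4, 5, 0, 1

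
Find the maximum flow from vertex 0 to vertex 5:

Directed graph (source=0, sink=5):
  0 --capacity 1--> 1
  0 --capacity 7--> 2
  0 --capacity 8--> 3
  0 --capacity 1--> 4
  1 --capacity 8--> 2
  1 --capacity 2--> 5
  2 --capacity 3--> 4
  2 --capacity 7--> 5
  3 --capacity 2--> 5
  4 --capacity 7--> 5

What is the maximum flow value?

Computing max flow:
  Flow on (0->1): 1/1
  Flow on (0->2): 7/7
  Flow on (0->3): 2/8
  Flow on (0->4): 1/1
  Flow on (1->5): 1/2
  Flow on (2->5): 7/7
  Flow on (3->5): 2/2
  Flow on (4->5): 1/7
Maximum flow = 11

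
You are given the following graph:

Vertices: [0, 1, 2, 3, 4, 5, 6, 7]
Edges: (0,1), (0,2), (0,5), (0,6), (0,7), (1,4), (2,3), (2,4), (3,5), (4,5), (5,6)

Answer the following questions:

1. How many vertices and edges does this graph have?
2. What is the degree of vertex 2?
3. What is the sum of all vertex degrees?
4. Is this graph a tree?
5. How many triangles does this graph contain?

Count: 8 vertices, 11 edges.
Vertex 2 has neighbors [0, 3, 4], degree = 3.
Handshaking lemma: 2 * 11 = 22.
A tree on 8 vertices has 7 edges. This graph has 11 edges (4 extra). Not a tree.
Number of triangles = 1.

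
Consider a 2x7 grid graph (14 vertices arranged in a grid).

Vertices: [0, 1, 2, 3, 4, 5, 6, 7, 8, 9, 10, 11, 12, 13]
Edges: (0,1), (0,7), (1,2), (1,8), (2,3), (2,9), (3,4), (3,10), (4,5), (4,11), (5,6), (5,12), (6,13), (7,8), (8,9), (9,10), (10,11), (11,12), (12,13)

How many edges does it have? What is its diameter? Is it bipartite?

A 2x7 grid has 7 vertical edges and 12 horizontal edges.
Total edges = 7 + 12 = 19.
Diameter = (2-1) + (7-1) = 7 (corner to opposite corner).
Grid graphs are bipartite (checkerboard coloring).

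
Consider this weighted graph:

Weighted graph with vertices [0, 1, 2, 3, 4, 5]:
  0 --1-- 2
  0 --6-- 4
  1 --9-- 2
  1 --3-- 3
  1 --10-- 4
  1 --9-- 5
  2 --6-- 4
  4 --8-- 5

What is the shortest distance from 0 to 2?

Using Dijkstra's algorithm from vertex 0:
Shortest path: 0 -> 2
Total weight: 1 = 1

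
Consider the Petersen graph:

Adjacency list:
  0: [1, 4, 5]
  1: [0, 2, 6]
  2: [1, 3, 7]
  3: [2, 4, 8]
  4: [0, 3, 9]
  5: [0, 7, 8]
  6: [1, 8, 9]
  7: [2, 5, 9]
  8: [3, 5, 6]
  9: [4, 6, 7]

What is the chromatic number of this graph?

The Petersen graph contains odd cycles (e.g. the outer 5-cycle), so chi >= 3.
A proper 3-coloring exists (it is a well-known 3-chromatic graph).
Chromatic number = 3.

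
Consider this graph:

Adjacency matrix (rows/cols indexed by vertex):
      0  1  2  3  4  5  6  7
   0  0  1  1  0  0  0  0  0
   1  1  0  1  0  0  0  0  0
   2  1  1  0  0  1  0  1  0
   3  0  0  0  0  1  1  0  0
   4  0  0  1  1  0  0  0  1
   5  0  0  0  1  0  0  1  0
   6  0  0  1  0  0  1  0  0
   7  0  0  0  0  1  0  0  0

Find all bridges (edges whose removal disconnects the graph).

A bridge is an edge whose removal increases the number of connected components.
Bridges found: (4,7)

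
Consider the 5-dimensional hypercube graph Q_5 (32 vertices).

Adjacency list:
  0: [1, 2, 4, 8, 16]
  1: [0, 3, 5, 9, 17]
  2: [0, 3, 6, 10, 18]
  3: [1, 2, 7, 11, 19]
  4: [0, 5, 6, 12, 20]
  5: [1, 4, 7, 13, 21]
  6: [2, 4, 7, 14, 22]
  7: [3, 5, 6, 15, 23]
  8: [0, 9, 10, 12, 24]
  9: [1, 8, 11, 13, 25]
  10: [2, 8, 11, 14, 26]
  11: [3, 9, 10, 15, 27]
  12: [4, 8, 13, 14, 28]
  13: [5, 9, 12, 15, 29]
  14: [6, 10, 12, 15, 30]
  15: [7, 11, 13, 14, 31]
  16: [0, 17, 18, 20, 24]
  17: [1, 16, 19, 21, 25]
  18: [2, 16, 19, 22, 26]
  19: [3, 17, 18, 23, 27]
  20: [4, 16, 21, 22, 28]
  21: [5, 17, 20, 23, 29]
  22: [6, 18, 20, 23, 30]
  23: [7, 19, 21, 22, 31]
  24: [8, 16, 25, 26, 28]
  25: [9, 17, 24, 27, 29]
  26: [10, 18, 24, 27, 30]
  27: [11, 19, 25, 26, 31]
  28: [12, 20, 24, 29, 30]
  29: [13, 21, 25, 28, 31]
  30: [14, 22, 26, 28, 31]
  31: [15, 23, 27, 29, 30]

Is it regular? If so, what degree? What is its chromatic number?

In Q_5, every vertex has exactly 5 neighbors (flip one of 5 bits), so it is 5-regular.
Q_5 is bipartite (partition by bit-parity), so chromatic number = 2.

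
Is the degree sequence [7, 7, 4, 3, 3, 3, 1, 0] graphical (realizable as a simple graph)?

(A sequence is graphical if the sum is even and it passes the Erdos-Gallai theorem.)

Sum of degrees = 28. Sum is even but fails Erdos-Gallai. The sequence is NOT graphical.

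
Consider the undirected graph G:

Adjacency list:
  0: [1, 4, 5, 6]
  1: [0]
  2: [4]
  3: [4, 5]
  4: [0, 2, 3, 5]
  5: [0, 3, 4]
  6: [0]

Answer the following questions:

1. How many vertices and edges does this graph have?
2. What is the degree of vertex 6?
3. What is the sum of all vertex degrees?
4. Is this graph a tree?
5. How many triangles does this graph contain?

Count: 7 vertices, 8 edges.
Vertex 6 has neighbors [0], degree = 1.
Handshaking lemma: 2 * 8 = 16.
A tree on 7 vertices has 6 edges. This graph has 8 edges (2 extra). Not a tree.
Number of triangles = 2.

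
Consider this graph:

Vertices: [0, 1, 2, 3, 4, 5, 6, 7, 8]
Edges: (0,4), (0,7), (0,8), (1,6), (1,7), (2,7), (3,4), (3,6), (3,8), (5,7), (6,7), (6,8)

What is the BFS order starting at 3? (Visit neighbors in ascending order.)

BFS from vertex 3 (neighbors processed in ascending order):
Visit order: 3, 4, 6, 8, 0, 1, 7, 2, 5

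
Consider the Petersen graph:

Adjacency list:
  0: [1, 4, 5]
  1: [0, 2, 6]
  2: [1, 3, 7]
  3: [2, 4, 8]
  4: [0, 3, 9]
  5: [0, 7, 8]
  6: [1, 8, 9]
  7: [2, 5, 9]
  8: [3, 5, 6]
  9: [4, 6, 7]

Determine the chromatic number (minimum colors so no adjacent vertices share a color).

The Petersen graph contains odd cycles (e.g. the outer 5-cycle), so chi >= 3.
A proper 3-coloring exists (it is a well-known 3-chromatic graph).
Chromatic number = 3.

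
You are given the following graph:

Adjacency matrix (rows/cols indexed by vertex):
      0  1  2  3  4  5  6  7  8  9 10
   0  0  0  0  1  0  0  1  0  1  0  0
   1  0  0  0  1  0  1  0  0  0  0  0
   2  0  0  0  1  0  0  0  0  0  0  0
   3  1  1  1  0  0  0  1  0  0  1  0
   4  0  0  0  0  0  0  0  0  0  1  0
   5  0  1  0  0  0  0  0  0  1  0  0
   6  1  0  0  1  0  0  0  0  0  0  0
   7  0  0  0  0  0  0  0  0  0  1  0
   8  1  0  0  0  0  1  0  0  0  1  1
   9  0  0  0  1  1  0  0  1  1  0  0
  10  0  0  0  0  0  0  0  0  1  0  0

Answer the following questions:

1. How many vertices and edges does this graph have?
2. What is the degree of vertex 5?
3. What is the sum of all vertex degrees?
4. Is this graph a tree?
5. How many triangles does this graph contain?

Count: 11 vertices, 13 edges.
Vertex 5 has neighbors [1, 8], degree = 2.
Handshaking lemma: 2 * 13 = 26.
A tree on 11 vertices has 10 edges. This graph has 13 edges (3 extra). Not a tree.
Number of triangles = 1.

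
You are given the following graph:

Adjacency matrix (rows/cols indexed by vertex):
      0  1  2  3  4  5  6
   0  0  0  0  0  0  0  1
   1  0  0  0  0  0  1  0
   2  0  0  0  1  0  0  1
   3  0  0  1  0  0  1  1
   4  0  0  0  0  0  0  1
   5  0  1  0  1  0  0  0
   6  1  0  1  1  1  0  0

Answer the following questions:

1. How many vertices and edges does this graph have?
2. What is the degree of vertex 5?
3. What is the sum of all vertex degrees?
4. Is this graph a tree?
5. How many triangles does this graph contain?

Count: 7 vertices, 7 edges.
Vertex 5 has neighbors [1, 3], degree = 2.
Handshaking lemma: 2 * 7 = 14.
A tree on 7 vertices has 6 edges. This graph has 7 edges (1 extra). Not a tree.
Number of triangles = 1.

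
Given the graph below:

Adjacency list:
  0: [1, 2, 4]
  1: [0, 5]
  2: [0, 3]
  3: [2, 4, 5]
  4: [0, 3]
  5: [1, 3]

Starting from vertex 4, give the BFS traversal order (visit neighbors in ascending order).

BFS from vertex 4 (neighbors processed in ascending order):
Visit order: 4, 0, 3, 1, 2, 5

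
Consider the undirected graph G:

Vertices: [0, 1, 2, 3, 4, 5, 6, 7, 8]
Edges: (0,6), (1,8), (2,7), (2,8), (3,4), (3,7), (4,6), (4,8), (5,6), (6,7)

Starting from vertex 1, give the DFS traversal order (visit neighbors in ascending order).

DFS from vertex 1 (neighbors processed in ascending order):
Visit order: 1, 8, 2, 7, 3, 4, 6, 0, 5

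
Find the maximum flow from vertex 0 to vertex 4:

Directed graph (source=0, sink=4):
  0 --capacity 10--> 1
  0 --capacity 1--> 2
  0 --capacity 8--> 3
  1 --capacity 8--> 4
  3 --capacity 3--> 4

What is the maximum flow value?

Computing max flow:
  Flow on (0->1): 8/10
  Flow on (0->3): 3/8
  Flow on (1->4): 8/8
  Flow on (3->4): 3/3
Maximum flow = 11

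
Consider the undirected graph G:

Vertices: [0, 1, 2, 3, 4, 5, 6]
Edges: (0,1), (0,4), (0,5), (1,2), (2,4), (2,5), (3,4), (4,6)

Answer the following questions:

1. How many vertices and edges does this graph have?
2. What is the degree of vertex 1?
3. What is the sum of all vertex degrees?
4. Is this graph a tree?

Count: 7 vertices, 8 edges.
Vertex 1 has neighbors [0, 2], degree = 2.
Handshaking lemma: 2 * 8 = 16.
A tree on 7 vertices has 6 edges. This graph has 8 edges (2 extra). Not a tree.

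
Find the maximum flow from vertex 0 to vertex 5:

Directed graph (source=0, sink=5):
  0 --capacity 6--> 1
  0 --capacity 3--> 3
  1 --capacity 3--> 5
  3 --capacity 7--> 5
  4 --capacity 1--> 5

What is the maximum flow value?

Computing max flow:
  Flow on (0->1): 3/6
  Flow on (0->3): 3/3
  Flow on (1->5): 3/3
  Flow on (3->5): 3/7
Maximum flow = 6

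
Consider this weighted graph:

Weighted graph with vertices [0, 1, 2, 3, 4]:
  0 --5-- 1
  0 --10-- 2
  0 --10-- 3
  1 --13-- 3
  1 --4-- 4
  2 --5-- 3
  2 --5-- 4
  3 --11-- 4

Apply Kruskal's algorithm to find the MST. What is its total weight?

Applying Kruskal's algorithm (sort edges by weight, add if no cycle):
  Add (1,4) w=4
  Add (0,1) w=5
  Add (2,3) w=5
  Add (2,4) w=5
  Skip (0,3) w=10 (creates cycle)
  Skip (0,2) w=10 (creates cycle)
  Skip (3,4) w=11 (creates cycle)
  Skip (1,3) w=13 (creates cycle)
MST weight = 19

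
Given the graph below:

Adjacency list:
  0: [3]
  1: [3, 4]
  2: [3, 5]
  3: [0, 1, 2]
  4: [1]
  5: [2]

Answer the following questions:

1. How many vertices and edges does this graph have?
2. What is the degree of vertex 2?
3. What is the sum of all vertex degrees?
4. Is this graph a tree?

Count: 6 vertices, 5 edges.
Vertex 2 has neighbors [3, 5], degree = 2.
Handshaking lemma: 2 * 5 = 10.
A graph is a tree iff it is connected and has exactly n-1 edges. This graph is connected (all 6 vertices in one component) and has 6-1 = 5 edges. It is a tree.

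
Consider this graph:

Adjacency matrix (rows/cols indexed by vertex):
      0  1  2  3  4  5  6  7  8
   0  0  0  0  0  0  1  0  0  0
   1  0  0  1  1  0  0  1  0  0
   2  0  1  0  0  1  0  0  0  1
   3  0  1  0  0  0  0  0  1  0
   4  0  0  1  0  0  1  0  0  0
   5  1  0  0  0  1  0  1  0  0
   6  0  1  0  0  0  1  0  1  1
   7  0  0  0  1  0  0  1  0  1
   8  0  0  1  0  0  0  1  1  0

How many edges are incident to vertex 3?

Vertex 3 has neighbors [1, 7], so deg(3) = 2.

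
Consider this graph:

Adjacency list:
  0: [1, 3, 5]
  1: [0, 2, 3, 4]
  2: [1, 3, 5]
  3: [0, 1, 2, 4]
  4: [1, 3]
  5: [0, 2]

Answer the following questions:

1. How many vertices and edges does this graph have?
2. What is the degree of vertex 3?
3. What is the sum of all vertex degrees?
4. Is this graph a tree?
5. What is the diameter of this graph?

Count: 6 vertices, 9 edges.
Vertex 3 has neighbors [0, 1, 2, 4], degree = 4.
Handshaking lemma: 2 * 9 = 18.
A tree on 6 vertices has 5 edges. This graph has 9 edges (4 extra). Not a tree.
Diameter (longest shortest path) = 3.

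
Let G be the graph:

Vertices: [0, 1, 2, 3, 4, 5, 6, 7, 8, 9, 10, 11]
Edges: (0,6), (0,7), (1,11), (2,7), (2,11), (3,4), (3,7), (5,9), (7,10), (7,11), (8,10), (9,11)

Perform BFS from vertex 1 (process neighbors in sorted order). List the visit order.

BFS from vertex 1 (neighbors processed in ascending order):
Visit order: 1, 11, 2, 7, 9, 0, 3, 10, 5, 6, 4, 8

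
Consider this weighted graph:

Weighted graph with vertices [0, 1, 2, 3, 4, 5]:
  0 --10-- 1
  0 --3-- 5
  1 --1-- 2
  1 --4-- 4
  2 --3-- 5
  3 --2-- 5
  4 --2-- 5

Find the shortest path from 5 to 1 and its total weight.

Using Dijkstra's algorithm from vertex 5:
Shortest path: 5 -> 2 -> 1
Total weight: 3 + 1 = 4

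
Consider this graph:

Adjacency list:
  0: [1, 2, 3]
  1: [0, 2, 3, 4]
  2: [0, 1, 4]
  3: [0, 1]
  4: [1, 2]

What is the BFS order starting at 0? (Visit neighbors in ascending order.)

BFS from vertex 0 (neighbors processed in ascending order):
Visit order: 0, 1, 2, 3, 4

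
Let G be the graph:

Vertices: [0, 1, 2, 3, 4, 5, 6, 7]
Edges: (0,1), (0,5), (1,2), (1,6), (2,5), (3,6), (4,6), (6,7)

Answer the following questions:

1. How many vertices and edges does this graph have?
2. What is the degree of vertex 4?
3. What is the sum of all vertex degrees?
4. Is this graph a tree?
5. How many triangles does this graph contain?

Count: 8 vertices, 8 edges.
Vertex 4 has neighbors [6], degree = 1.
Handshaking lemma: 2 * 8 = 16.
A tree on 8 vertices has 7 edges. This graph has 8 edges (1 extra). Not a tree.
Number of triangles = 0.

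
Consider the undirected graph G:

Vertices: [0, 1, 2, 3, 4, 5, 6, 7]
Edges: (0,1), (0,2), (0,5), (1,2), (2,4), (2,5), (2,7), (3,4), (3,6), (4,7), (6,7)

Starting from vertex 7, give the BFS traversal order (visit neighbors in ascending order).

BFS from vertex 7 (neighbors processed in ascending order):
Visit order: 7, 2, 4, 6, 0, 1, 5, 3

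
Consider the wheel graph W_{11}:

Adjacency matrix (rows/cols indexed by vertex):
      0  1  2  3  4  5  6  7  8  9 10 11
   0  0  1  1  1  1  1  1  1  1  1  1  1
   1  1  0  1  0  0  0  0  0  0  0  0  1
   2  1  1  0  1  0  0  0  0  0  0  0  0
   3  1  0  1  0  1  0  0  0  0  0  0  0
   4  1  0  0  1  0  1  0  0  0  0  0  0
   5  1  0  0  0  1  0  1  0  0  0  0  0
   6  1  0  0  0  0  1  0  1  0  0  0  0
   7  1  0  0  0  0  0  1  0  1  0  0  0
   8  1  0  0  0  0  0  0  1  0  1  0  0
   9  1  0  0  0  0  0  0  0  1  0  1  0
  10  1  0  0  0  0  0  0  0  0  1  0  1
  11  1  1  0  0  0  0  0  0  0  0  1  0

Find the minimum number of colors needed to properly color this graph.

W_{11} = C_{11} plus a hub adjacent to every cycle vertex.
The outer cycle needs 3 colors (odd cycle); the hub is adjacent to all of them so needs a fresh color.
Chromatic number = 3 + 1 = 4.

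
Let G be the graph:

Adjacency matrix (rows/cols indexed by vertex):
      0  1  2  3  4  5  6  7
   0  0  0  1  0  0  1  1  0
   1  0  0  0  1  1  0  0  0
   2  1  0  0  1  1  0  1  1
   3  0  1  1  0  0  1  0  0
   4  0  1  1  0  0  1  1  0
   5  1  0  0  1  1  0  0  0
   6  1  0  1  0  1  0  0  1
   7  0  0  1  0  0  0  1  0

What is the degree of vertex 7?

Vertex 7 has neighbors [2, 6], so deg(7) = 2.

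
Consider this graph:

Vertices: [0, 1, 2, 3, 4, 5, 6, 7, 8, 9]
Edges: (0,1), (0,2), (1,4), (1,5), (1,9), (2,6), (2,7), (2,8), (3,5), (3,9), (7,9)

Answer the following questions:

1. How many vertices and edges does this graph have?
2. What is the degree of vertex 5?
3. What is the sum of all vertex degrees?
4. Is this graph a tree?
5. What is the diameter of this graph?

Count: 10 vertices, 11 edges.
Vertex 5 has neighbors [1, 3], degree = 2.
Handshaking lemma: 2 * 11 = 22.
A tree on 10 vertices has 9 edges. This graph has 11 edges (2 extra). Not a tree.
Diameter (longest shortest path) = 4.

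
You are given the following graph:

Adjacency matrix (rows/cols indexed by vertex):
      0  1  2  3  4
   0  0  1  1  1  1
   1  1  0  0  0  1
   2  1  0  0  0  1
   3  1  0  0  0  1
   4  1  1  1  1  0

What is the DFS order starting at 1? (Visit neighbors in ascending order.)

DFS from vertex 1 (neighbors processed in ascending order):
Visit order: 1, 0, 2, 4, 3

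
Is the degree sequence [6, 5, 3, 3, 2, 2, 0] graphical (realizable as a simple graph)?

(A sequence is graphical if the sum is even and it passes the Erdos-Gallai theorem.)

Sum of degrees = 21. Sum is odd, so the sequence is NOT graphical.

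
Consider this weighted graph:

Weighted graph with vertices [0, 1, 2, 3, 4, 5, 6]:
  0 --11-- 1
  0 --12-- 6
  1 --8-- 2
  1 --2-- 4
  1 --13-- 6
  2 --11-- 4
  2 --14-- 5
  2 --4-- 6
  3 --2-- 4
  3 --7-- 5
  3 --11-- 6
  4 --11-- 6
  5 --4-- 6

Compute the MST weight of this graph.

Applying Kruskal's algorithm (sort edges by weight, add if no cycle):
  Add (1,4) w=2
  Add (3,4) w=2
  Add (2,6) w=4
  Add (5,6) w=4
  Add (3,5) w=7
  Skip (1,2) w=8 (creates cycle)
  Add (0,1) w=11
  Skip (2,4) w=11 (creates cycle)
  Skip (3,6) w=11 (creates cycle)
  Skip (4,6) w=11 (creates cycle)
  Skip (0,6) w=12 (creates cycle)
  Skip (1,6) w=13 (creates cycle)
  Skip (2,5) w=14 (creates cycle)
MST weight = 30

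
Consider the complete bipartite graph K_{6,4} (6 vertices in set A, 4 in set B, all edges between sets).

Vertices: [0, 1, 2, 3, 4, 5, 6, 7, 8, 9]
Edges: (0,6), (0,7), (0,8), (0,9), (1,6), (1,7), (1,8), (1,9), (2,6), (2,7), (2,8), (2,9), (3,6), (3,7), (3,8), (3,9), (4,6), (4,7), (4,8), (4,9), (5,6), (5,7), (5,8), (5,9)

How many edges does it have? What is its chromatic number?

K_{6,4} has 6 * 4 = 24 edges.
Bipartite graphs have chromatic number 2 (color each partition differently).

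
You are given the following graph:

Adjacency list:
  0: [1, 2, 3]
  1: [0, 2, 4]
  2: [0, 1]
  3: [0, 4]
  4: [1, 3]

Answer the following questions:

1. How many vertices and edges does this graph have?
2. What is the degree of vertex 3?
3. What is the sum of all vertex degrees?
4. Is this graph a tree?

Count: 5 vertices, 6 edges.
Vertex 3 has neighbors [0, 4], degree = 2.
Handshaking lemma: 2 * 6 = 12.
A tree on 5 vertices has 4 edges. This graph has 6 edges (2 extra). Not a tree.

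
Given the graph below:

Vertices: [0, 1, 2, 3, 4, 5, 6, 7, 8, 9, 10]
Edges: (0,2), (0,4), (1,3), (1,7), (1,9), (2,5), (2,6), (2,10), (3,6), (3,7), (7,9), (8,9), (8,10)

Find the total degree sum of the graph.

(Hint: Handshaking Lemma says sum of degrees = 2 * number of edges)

Count edges: 13 edges.
By Handshaking Lemma: sum of degrees = 2 * 13 = 26.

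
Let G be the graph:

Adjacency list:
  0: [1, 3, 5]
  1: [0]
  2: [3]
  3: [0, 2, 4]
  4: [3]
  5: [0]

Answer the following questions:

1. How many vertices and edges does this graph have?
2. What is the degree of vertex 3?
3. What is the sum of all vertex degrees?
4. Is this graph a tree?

Count: 6 vertices, 5 edges.
Vertex 3 has neighbors [0, 2, 4], degree = 3.
Handshaking lemma: 2 * 5 = 10.
A graph is a tree iff it is connected and has exactly n-1 edges. This graph is connected (all 6 vertices in one component) and has 6-1 = 5 edges. It is a tree.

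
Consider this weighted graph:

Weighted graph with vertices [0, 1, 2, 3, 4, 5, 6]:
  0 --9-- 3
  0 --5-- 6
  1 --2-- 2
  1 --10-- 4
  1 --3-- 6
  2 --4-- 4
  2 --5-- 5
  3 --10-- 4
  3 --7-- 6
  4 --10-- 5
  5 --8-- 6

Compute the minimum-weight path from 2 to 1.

Using Dijkstra's algorithm from vertex 2:
Shortest path: 2 -> 1
Total weight: 2 = 2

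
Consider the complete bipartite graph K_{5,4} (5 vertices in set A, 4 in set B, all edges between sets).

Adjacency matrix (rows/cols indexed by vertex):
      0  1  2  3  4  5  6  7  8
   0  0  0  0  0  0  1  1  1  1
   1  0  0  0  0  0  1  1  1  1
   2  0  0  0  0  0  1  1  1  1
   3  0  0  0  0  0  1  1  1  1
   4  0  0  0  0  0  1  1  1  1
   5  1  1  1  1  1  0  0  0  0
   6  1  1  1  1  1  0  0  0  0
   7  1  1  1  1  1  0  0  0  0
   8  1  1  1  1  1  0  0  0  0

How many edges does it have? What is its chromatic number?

K_{5,4} has 5 * 4 = 20 edges.
Bipartite graphs have chromatic number 2 (color each partition differently).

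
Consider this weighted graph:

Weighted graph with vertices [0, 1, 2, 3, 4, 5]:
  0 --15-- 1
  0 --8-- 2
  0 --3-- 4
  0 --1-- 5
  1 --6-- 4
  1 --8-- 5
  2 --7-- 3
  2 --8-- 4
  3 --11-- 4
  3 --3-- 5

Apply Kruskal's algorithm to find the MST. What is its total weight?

Applying Kruskal's algorithm (sort edges by weight, add if no cycle):
  Add (0,5) w=1
  Add (0,4) w=3
  Add (3,5) w=3
  Add (1,4) w=6
  Add (2,3) w=7
  Skip (0,2) w=8 (creates cycle)
  Skip (1,5) w=8 (creates cycle)
  Skip (2,4) w=8 (creates cycle)
  Skip (3,4) w=11 (creates cycle)
  Skip (0,1) w=15 (creates cycle)
MST weight = 20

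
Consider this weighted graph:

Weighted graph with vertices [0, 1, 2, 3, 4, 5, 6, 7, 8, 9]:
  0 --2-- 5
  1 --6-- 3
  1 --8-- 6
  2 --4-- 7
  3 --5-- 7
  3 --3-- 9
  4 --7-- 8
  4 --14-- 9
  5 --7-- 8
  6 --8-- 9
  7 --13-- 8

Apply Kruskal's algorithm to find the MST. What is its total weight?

Applying Kruskal's algorithm (sort edges by weight, add if no cycle):
  Add (0,5) w=2
  Add (3,9) w=3
  Add (2,7) w=4
  Add (3,7) w=5
  Add (1,3) w=6
  Add (4,8) w=7
  Add (5,8) w=7
  Add (1,6) w=8
  Skip (6,9) w=8 (creates cycle)
  Add (7,8) w=13
  Skip (4,9) w=14 (creates cycle)
MST weight = 55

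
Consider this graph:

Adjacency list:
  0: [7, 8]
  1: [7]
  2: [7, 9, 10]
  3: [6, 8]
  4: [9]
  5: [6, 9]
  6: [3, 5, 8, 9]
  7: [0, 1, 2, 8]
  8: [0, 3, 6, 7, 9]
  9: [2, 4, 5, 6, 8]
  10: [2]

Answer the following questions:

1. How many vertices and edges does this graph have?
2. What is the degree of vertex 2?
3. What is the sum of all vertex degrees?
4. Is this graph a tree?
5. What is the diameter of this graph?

Count: 11 vertices, 15 edges.
Vertex 2 has neighbors [7, 9, 10], degree = 3.
Handshaking lemma: 2 * 15 = 30.
A tree on 11 vertices has 10 edges. This graph has 15 edges (5 extra). Not a tree.
Diameter (longest shortest path) = 4.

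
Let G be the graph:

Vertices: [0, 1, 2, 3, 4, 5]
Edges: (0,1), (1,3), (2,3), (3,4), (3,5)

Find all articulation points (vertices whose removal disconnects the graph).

An articulation point is a vertex whose removal disconnects the graph.
Articulation points: [1, 3]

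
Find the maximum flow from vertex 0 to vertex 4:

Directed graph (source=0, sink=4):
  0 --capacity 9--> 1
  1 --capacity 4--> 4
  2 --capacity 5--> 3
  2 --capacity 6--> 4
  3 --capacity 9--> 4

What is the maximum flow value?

Computing max flow:
  Flow on (0->1): 4/9
  Flow on (1->4): 4/4
Maximum flow = 4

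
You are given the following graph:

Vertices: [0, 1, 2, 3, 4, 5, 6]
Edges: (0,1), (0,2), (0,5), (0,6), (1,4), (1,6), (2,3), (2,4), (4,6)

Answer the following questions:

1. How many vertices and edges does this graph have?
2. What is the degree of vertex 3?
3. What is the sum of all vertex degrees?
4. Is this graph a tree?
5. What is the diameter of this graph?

Count: 7 vertices, 9 edges.
Vertex 3 has neighbors [2], degree = 1.
Handshaking lemma: 2 * 9 = 18.
A tree on 7 vertices has 6 edges. This graph has 9 edges (3 extra). Not a tree.
Diameter (longest shortest path) = 3.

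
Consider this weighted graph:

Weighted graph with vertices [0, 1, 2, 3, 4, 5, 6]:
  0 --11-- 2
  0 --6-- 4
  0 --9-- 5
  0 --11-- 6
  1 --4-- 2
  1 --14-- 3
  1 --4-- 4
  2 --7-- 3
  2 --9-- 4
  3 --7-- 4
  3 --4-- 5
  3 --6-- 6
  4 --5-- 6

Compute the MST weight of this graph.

Applying Kruskal's algorithm (sort edges by weight, add if no cycle):
  Add (1,4) w=4
  Add (1,2) w=4
  Add (3,5) w=4
  Add (4,6) w=5
  Add (0,4) w=6
  Add (3,6) w=6
  Skip (2,3) w=7 (creates cycle)
  Skip (3,4) w=7 (creates cycle)
  Skip (0,5) w=9 (creates cycle)
  Skip (2,4) w=9 (creates cycle)
  Skip (0,2) w=11 (creates cycle)
  Skip (0,6) w=11 (creates cycle)
  Skip (1,3) w=14 (creates cycle)
MST weight = 29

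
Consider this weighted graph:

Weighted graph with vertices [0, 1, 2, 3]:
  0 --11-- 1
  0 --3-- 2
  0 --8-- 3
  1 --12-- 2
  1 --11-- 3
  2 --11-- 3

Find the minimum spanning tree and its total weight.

Applying Kruskal's algorithm (sort edges by weight, add if no cycle):
  Add (0,2) w=3
  Add (0,3) w=8
  Add (0,1) w=11
  Skip (1,3) w=11 (creates cycle)
  Skip (2,3) w=11 (creates cycle)
  Skip (1,2) w=12 (creates cycle)
MST weight = 22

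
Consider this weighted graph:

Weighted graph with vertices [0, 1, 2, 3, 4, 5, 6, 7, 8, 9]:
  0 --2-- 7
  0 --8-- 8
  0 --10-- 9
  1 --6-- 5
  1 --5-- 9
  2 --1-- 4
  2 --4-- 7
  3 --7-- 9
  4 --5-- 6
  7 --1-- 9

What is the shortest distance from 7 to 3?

Using Dijkstra's algorithm from vertex 7:
Shortest path: 7 -> 9 -> 3
Total weight: 1 + 7 = 8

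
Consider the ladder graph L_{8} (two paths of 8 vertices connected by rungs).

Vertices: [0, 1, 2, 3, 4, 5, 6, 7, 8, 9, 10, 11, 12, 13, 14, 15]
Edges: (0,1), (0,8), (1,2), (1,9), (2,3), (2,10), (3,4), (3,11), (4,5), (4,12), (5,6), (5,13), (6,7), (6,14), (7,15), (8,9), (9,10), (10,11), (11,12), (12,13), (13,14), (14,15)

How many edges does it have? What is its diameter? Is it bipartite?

Ladder graph L_{8}: 8 rungs + 2 * (8-1) path edges = 8 + 14 = 22 edges.
Diameter = 8.
Ladder graphs are bipartite (alternating coloring along each path).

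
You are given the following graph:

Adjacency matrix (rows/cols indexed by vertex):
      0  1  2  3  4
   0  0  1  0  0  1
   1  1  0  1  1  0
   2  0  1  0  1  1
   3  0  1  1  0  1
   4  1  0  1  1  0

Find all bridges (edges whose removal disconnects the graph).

No bridges found. The graph is 2-edge-connected (no single edge removal disconnects it).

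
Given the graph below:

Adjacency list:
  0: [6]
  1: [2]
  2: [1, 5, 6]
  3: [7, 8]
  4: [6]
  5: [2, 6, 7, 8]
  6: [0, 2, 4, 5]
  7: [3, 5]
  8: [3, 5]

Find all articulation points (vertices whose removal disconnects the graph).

An articulation point is a vertex whose removal disconnects the graph.
Articulation points: [2, 5, 6]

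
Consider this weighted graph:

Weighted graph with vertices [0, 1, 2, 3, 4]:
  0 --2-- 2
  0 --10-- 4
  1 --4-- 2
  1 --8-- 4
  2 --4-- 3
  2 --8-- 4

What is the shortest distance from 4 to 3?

Using Dijkstra's algorithm from vertex 4:
Shortest path: 4 -> 2 -> 3
Total weight: 8 + 4 = 12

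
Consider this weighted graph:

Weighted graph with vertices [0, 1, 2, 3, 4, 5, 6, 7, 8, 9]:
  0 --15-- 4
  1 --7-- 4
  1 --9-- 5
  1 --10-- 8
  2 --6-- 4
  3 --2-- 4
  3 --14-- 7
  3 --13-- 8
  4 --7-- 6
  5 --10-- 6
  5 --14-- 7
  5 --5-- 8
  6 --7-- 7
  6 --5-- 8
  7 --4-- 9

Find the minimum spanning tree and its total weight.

Applying Kruskal's algorithm (sort edges by weight, add if no cycle):
  Add (3,4) w=2
  Add (7,9) w=4
  Add (5,8) w=5
  Add (6,8) w=5
  Add (2,4) w=6
  Add (1,4) w=7
  Add (4,6) w=7
  Add (6,7) w=7
  Skip (1,5) w=9 (creates cycle)
  Skip (1,8) w=10 (creates cycle)
  Skip (5,6) w=10 (creates cycle)
  Skip (3,8) w=13 (creates cycle)
  Skip (3,7) w=14 (creates cycle)
  Skip (5,7) w=14 (creates cycle)
  Add (0,4) w=15
MST weight = 58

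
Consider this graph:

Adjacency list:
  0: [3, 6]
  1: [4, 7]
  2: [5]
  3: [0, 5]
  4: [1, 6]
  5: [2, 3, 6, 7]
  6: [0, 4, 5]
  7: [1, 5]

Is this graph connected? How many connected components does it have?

Checking connectivity: the graph has 1 connected component(s).
All vertices are reachable from each other. The graph IS connected.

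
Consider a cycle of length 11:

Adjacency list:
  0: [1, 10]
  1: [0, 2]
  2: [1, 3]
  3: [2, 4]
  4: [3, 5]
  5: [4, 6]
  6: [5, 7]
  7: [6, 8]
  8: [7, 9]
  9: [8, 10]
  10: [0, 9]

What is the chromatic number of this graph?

This is an odd cycle (C_11). Odd cycles are not bipartite (any 2-coloring forces two adjacent vertices to match), and 3 colors suffice.
Chromatic number = 3.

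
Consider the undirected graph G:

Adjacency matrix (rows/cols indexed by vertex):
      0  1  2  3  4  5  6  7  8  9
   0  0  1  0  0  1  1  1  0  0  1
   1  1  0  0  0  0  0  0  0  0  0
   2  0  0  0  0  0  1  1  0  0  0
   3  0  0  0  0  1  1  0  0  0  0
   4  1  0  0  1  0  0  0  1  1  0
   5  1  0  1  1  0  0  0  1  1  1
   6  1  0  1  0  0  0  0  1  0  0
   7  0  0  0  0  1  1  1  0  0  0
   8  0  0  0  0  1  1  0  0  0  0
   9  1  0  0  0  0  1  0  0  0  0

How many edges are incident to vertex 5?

Vertex 5 has neighbors [0, 2, 3, 7, 8, 9], so deg(5) = 6.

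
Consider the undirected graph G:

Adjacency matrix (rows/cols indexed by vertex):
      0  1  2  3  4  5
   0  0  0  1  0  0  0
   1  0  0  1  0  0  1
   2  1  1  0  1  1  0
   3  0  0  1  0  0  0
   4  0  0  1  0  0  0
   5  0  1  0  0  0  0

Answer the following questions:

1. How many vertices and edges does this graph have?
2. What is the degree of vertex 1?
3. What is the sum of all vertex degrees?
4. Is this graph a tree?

Count: 6 vertices, 5 edges.
Vertex 1 has neighbors [2, 5], degree = 2.
Handshaking lemma: 2 * 5 = 10.
A graph is a tree iff it is connected and has exactly n-1 edges. This graph is connected (all 6 vertices in one component) and has 6-1 = 5 edges. It is a tree.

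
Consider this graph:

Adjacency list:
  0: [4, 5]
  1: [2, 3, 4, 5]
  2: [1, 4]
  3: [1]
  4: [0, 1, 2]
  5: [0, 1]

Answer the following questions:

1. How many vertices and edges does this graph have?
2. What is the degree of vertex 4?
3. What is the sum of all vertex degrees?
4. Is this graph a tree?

Count: 6 vertices, 7 edges.
Vertex 4 has neighbors [0, 1, 2], degree = 3.
Handshaking lemma: 2 * 7 = 14.
A tree on 6 vertices has 5 edges. This graph has 7 edges (2 extra). Not a tree.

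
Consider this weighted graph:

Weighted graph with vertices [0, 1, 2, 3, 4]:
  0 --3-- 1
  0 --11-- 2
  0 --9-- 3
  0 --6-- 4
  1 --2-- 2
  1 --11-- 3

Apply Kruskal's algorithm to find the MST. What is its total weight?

Applying Kruskal's algorithm (sort edges by weight, add if no cycle):
  Add (1,2) w=2
  Add (0,1) w=3
  Add (0,4) w=6
  Add (0,3) w=9
  Skip (0,2) w=11 (creates cycle)
  Skip (1,3) w=11 (creates cycle)
MST weight = 20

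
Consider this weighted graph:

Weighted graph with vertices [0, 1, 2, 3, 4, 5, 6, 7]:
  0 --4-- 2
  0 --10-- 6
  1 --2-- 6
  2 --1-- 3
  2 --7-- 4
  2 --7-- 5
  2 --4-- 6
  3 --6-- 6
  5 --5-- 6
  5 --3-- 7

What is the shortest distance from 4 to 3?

Using Dijkstra's algorithm from vertex 4:
Shortest path: 4 -> 2 -> 3
Total weight: 7 + 1 = 8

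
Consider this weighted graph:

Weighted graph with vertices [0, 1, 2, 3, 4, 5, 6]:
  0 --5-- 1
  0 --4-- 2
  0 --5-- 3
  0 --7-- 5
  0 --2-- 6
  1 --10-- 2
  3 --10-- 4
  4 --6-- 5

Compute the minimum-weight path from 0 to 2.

Using Dijkstra's algorithm from vertex 0:
Shortest path: 0 -> 2
Total weight: 4 = 4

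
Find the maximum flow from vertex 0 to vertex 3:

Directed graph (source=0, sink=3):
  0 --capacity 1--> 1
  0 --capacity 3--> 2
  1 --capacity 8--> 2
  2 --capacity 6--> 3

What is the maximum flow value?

Computing max flow:
  Flow on (0->1): 1/1
  Flow on (0->2): 3/3
  Flow on (1->2): 1/8
  Flow on (2->3): 4/6
Maximum flow = 4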